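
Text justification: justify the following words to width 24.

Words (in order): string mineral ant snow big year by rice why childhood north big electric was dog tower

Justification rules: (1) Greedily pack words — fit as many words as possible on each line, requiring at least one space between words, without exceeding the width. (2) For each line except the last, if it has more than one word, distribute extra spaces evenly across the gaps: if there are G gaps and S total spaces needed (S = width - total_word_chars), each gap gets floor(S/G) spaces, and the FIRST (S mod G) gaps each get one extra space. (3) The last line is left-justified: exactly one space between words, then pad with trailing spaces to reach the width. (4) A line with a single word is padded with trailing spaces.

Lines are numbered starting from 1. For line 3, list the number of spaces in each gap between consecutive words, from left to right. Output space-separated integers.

Answer: 4 3

Derivation:
Line 1: ['string', 'mineral', 'ant', 'snow'] (min_width=23, slack=1)
Line 2: ['big', 'year', 'by', 'rice', 'why'] (min_width=20, slack=4)
Line 3: ['childhood', 'north', 'big'] (min_width=19, slack=5)
Line 4: ['electric', 'was', 'dog', 'tower'] (min_width=22, slack=2)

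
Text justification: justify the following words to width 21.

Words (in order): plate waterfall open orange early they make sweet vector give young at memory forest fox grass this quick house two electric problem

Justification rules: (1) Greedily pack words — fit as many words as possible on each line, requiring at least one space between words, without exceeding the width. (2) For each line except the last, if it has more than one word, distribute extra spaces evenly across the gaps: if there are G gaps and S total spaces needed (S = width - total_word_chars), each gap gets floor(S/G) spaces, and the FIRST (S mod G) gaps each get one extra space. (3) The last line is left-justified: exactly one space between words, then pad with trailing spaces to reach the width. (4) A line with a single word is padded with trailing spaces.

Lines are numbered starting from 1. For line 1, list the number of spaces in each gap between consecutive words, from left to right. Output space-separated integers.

Line 1: ['plate', 'waterfall', 'open'] (min_width=20, slack=1)
Line 2: ['orange', 'early', 'they'] (min_width=17, slack=4)
Line 3: ['make', 'sweet', 'vector'] (min_width=17, slack=4)
Line 4: ['give', 'young', 'at', 'memory'] (min_width=20, slack=1)
Line 5: ['forest', 'fox', 'grass', 'this'] (min_width=21, slack=0)
Line 6: ['quick', 'house', 'two'] (min_width=15, slack=6)
Line 7: ['electric', 'problem'] (min_width=16, slack=5)

Answer: 2 1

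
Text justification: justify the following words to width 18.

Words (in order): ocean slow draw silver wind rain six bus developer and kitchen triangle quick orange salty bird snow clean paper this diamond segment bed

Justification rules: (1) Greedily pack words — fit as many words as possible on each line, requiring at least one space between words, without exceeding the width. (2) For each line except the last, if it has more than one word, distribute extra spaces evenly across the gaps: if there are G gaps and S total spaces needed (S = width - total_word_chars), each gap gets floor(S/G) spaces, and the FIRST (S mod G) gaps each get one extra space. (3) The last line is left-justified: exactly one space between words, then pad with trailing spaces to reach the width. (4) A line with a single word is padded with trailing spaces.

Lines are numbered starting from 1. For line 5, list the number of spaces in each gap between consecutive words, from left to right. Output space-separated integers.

Answer: 5

Derivation:
Line 1: ['ocean', 'slow', 'draw'] (min_width=15, slack=3)
Line 2: ['silver', 'wind', 'rain'] (min_width=16, slack=2)
Line 3: ['six', 'bus', 'developer'] (min_width=17, slack=1)
Line 4: ['and', 'kitchen'] (min_width=11, slack=7)
Line 5: ['triangle', 'quick'] (min_width=14, slack=4)
Line 6: ['orange', 'salty', 'bird'] (min_width=17, slack=1)
Line 7: ['snow', 'clean', 'paper'] (min_width=16, slack=2)
Line 8: ['this', 'diamond'] (min_width=12, slack=6)
Line 9: ['segment', 'bed'] (min_width=11, slack=7)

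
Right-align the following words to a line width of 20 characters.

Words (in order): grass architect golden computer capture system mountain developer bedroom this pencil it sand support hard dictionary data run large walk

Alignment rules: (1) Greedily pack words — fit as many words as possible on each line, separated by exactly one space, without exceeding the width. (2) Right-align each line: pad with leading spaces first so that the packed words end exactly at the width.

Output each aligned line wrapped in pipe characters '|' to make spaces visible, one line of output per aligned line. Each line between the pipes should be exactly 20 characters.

Answer: |     grass architect|
|     golden computer|
|      capture system|
|  mountain developer|
| bedroom this pencil|
|it sand support hard|
| dictionary data run|
|          large walk|

Derivation:
Line 1: ['grass', 'architect'] (min_width=15, slack=5)
Line 2: ['golden', 'computer'] (min_width=15, slack=5)
Line 3: ['capture', 'system'] (min_width=14, slack=6)
Line 4: ['mountain', 'developer'] (min_width=18, slack=2)
Line 5: ['bedroom', 'this', 'pencil'] (min_width=19, slack=1)
Line 6: ['it', 'sand', 'support', 'hard'] (min_width=20, slack=0)
Line 7: ['dictionary', 'data', 'run'] (min_width=19, slack=1)
Line 8: ['large', 'walk'] (min_width=10, slack=10)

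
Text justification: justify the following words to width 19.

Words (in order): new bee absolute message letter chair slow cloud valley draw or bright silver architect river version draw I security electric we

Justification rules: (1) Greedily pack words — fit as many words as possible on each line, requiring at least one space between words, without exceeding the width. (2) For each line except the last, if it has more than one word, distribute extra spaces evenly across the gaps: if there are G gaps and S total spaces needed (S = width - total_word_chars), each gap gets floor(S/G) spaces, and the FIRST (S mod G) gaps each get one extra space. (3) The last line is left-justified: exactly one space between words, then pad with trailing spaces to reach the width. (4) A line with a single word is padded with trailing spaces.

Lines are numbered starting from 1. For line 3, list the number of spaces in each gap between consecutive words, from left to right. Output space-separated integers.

Line 1: ['new', 'bee', 'absolute'] (min_width=16, slack=3)
Line 2: ['message', 'letter'] (min_width=14, slack=5)
Line 3: ['chair', 'slow', 'cloud'] (min_width=16, slack=3)
Line 4: ['valley', 'draw', 'or'] (min_width=14, slack=5)
Line 5: ['bright', 'silver'] (min_width=13, slack=6)
Line 6: ['architect', 'river'] (min_width=15, slack=4)
Line 7: ['version', 'draw', 'I'] (min_width=14, slack=5)
Line 8: ['security', 'electric'] (min_width=17, slack=2)
Line 9: ['we'] (min_width=2, slack=17)

Answer: 3 2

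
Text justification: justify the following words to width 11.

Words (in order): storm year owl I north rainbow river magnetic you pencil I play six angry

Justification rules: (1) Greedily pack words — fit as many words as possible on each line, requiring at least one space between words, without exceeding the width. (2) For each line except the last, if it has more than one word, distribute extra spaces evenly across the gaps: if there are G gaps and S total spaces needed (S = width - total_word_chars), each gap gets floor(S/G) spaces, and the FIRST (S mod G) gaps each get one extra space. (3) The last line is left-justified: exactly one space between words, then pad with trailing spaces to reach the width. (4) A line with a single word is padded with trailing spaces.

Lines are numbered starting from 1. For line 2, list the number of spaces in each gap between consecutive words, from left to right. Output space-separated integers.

Answer: 1 1

Derivation:
Line 1: ['storm', 'year'] (min_width=10, slack=1)
Line 2: ['owl', 'I', 'north'] (min_width=11, slack=0)
Line 3: ['rainbow'] (min_width=7, slack=4)
Line 4: ['river'] (min_width=5, slack=6)
Line 5: ['magnetic'] (min_width=8, slack=3)
Line 6: ['you', 'pencil'] (min_width=10, slack=1)
Line 7: ['I', 'play', 'six'] (min_width=10, slack=1)
Line 8: ['angry'] (min_width=5, slack=6)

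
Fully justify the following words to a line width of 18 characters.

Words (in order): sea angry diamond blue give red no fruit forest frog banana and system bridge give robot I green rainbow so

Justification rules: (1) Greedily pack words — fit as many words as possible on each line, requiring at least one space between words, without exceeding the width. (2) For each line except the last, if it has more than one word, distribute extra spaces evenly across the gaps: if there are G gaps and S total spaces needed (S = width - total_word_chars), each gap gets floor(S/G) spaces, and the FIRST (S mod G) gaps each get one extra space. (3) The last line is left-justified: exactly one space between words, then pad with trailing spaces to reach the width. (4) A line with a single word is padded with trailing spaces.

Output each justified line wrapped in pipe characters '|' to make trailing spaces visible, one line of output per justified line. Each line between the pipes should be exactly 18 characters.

Line 1: ['sea', 'angry', 'diamond'] (min_width=17, slack=1)
Line 2: ['blue', 'give', 'red', 'no'] (min_width=16, slack=2)
Line 3: ['fruit', 'forest', 'frog'] (min_width=17, slack=1)
Line 4: ['banana', 'and', 'system'] (min_width=17, slack=1)
Line 5: ['bridge', 'give', 'robot'] (min_width=17, slack=1)
Line 6: ['I', 'green', 'rainbow', 'so'] (min_width=18, slack=0)

Answer: |sea  angry diamond|
|blue  give  red no|
|fruit  forest frog|
|banana  and system|
|bridge  give robot|
|I green rainbow so|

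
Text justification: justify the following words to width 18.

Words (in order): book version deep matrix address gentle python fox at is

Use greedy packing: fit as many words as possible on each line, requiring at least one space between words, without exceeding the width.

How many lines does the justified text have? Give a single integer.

Answer: 4

Derivation:
Line 1: ['book', 'version', 'deep'] (min_width=17, slack=1)
Line 2: ['matrix', 'address'] (min_width=14, slack=4)
Line 3: ['gentle', 'python', 'fox'] (min_width=17, slack=1)
Line 4: ['at', 'is'] (min_width=5, slack=13)
Total lines: 4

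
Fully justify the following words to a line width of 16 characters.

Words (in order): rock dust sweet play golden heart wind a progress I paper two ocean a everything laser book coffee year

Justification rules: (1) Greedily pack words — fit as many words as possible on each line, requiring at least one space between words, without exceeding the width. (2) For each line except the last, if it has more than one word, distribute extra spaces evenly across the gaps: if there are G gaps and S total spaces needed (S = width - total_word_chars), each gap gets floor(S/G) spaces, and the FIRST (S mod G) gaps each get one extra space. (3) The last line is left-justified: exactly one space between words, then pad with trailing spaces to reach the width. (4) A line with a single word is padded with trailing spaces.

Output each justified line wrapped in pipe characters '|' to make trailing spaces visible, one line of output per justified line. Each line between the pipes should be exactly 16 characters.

Line 1: ['rock', 'dust', 'sweet'] (min_width=15, slack=1)
Line 2: ['play', 'golden'] (min_width=11, slack=5)
Line 3: ['heart', 'wind', 'a'] (min_width=12, slack=4)
Line 4: ['progress', 'I', 'paper'] (min_width=16, slack=0)
Line 5: ['two', 'ocean', 'a'] (min_width=11, slack=5)
Line 6: ['everything', 'laser'] (min_width=16, slack=0)
Line 7: ['book', 'coffee', 'year'] (min_width=16, slack=0)

Answer: |rock  dust sweet|
|play      golden|
|heart   wind   a|
|progress I paper|
|two    ocean   a|
|everything laser|
|book coffee year|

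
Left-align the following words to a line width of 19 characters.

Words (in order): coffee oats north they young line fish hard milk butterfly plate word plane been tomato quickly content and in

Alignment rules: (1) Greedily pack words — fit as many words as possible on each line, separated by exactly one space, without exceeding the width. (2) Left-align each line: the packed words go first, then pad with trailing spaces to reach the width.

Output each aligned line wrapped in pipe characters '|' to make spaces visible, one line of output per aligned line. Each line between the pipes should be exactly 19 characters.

Line 1: ['coffee', 'oats', 'north'] (min_width=17, slack=2)
Line 2: ['they', 'young', 'line'] (min_width=15, slack=4)
Line 3: ['fish', 'hard', 'milk'] (min_width=14, slack=5)
Line 4: ['butterfly', 'plate'] (min_width=15, slack=4)
Line 5: ['word', 'plane', 'been'] (min_width=15, slack=4)
Line 6: ['tomato', 'quickly'] (min_width=14, slack=5)
Line 7: ['content', 'and', 'in'] (min_width=14, slack=5)

Answer: |coffee oats north  |
|they young line    |
|fish hard milk     |
|butterfly plate    |
|word plane been    |
|tomato quickly     |
|content and in     |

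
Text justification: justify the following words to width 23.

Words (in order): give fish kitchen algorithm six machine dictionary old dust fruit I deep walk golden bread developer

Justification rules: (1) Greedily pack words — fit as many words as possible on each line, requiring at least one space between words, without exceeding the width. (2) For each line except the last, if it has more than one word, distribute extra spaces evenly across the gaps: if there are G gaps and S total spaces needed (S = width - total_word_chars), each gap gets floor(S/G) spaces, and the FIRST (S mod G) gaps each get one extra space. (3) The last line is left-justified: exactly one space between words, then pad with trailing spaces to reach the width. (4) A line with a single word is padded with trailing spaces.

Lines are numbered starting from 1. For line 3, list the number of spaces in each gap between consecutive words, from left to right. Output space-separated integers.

Answer: 3 3

Derivation:
Line 1: ['give', 'fish', 'kitchen'] (min_width=17, slack=6)
Line 2: ['algorithm', 'six', 'machine'] (min_width=21, slack=2)
Line 3: ['dictionary', 'old', 'dust'] (min_width=19, slack=4)
Line 4: ['fruit', 'I', 'deep', 'walk'] (min_width=17, slack=6)
Line 5: ['golden', 'bread', 'developer'] (min_width=22, slack=1)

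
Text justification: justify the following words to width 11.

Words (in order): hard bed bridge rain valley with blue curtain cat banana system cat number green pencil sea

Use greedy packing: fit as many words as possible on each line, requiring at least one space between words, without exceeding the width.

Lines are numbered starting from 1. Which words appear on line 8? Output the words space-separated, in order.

Line 1: ['hard', 'bed'] (min_width=8, slack=3)
Line 2: ['bridge', 'rain'] (min_width=11, slack=0)
Line 3: ['valley', 'with'] (min_width=11, slack=0)
Line 4: ['blue'] (min_width=4, slack=7)
Line 5: ['curtain', 'cat'] (min_width=11, slack=0)
Line 6: ['banana'] (min_width=6, slack=5)
Line 7: ['system', 'cat'] (min_width=10, slack=1)
Line 8: ['number'] (min_width=6, slack=5)
Line 9: ['green'] (min_width=5, slack=6)
Line 10: ['pencil', 'sea'] (min_width=10, slack=1)

Answer: number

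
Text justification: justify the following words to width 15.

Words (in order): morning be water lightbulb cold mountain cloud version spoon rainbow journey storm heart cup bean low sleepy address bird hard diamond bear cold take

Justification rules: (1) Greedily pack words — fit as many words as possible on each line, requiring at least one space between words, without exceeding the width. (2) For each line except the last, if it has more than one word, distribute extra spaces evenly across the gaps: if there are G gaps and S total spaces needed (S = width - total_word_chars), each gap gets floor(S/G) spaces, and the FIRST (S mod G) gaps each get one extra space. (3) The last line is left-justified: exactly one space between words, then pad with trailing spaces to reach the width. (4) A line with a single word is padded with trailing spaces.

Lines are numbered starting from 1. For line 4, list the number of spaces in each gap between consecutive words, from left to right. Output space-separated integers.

Answer: 3

Derivation:
Line 1: ['morning', 'be'] (min_width=10, slack=5)
Line 2: ['water', 'lightbulb'] (min_width=15, slack=0)
Line 3: ['cold', 'mountain'] (min_width=13, slack=2)
Line 4: ['cloud', 'version'] (min_width=13, slack=2)
Line 5: ['spoon', 'rainbow'] (min_width=13, slack=2)
Line 6: ['journey', 'storm'] (min_width=13, slack=2)
Line 7: ['heart', 'cup', 'bean'] (min_width=14, slack=1)
Line 8: ['low', 'sleepy'] (min_width=10, slack=5)
Line 9: ['address', 'bird'] (min_width=12, slack=3)
Line 10: ['hard', 'diamond'] (min_width=12, slack=3)
Line 11: ['bear', 'cold', 'take'] (min_width=14, slack=1)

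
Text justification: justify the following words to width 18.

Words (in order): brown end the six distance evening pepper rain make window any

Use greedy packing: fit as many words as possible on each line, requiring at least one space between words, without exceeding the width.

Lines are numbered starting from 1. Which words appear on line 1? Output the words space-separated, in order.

Line 1: ['brown', 'end', 'the', 'six'] (min_width=17, slack=1)
Line 2: ['distance', 'evening'] (min_width=16, slack=2)
Line 3: ['pepper', 'rain', 'make'] (min_width=16, slack=2)
Line 4: ['window', 'any'] (min_width=10, slack=8)

Answer: brown end the six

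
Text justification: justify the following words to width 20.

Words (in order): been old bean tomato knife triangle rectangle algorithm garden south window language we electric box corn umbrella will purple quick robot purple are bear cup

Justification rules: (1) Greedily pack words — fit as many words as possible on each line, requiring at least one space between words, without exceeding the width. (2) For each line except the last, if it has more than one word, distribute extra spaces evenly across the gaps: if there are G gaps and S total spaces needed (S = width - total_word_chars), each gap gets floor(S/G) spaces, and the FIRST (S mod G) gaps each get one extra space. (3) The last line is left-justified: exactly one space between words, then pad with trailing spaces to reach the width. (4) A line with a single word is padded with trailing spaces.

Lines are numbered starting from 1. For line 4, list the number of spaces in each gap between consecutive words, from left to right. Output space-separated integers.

Answer: 2 1

Derivation:
Line 1: ['been', 'old', 'bean', 'tomato'] (min_width=20, slack=0)
Line 2: ['knife', 'triangle'] (min_width=14, slack=6)
Line 3: ['rectangle', 'algorithm'] (min_width=19, slack=1)
Line 4: ['garden', 'south', 'window'] (min_width=19, slack=1)
Line 5: ['language', 'we', 'electric'] (min_width=20, slack=0)
Line 6: ['box', 'corn', 'umbrella'] (min_width=17, slack=3)
Line 7: ['will', 'purple', 'quick'] (min_width=17, slack=3)
Line 8: ['robot', 'purple', 'are'] (min_width=16, slack=4)
Line 9: ['bear', 'cup'] (min_width=8, slack=12)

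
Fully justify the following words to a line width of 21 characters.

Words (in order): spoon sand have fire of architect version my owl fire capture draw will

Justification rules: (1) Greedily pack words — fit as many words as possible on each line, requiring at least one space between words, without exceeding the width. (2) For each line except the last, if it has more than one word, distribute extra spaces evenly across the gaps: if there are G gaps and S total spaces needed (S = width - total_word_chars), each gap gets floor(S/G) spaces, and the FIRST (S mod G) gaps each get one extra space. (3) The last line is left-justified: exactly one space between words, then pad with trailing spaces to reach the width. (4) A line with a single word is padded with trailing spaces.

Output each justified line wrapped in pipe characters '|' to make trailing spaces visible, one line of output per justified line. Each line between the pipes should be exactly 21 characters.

Answer: |spoon  sand have fire|
|of  architect version|
|my  owl  fire capture|
|draw will            |

Derivation:
Line 1: ['spoon', 'sand', 'have', 'fire'] (min_width=20, slack=1)
Line 2: ['of', 'architect', 'version'] (min_width=20, slack=1)
Line 3: ['my', 'owl', 'fire', 'capture'] (min_width=19, slack=2)
Line 4: ['draw', 'will'] (min_width=9, slack=12)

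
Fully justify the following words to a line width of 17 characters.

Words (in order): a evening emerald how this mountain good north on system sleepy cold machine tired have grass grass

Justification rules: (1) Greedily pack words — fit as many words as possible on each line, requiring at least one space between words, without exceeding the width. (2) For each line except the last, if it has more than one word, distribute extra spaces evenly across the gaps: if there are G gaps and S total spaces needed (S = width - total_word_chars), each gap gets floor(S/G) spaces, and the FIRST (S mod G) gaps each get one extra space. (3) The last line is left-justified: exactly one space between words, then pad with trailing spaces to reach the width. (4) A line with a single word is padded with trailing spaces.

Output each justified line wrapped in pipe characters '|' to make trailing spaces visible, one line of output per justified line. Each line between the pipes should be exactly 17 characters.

Answer: |a evening emerald|
|how this mountain|
|good   north   on|
|system     sleepy|
|cold      machine|
|tired  have grass|
|grass            |

Derivation:
Line 1: ['a', 'evening', 'emerald'] (min_width=17, slack=0)
Line 2: ['how', 'this', 'mountain'] (min_width=17, slack=0)
Line 3: ['good', 'north', 'on'] (min_width=13, slack=4)
Line 4: ['system', 'sleepy'] (min_width=13, slack=4)
Line 5: ['cold', 'machine'] (min_width=12, slack=5)
Line 6: ['tired', 'have', 'grass'] (min_width=16, slack=1)
Line 7: ['grass'] (min_width=5, slack=12)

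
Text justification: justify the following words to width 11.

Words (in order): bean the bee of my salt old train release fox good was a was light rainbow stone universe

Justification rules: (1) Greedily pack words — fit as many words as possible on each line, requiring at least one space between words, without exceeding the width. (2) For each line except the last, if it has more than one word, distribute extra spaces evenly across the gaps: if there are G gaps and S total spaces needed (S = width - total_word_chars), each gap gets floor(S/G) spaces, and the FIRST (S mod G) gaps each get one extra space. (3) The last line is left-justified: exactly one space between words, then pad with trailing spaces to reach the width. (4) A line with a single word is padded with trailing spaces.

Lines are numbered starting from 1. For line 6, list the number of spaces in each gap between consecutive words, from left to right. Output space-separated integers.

Line 1: ['bean', 'the'] (min_width=8, slack=3)
Line 2: ['bee', 'of', 'my'] (min_width=9, slack=2)
Line 3: ['salt', 'old'] (min_width=8, slack=3)
Line 4: ['train'] (min_width=5, slack=6)
Line 5: ['release', 'fox'] (min_width=11, slack=0)
Line 6: ['good', 'was', 'a'] (min_width=10, slack=1)
Line 7: ['was', 'light'] (min_width=9, slack=2)
Line 8: ['rainbow'] (min_width=7, slack=4)
Line 9: ['stone'] (min_width=5, slack=6)
Line 10: ['universe'] (min_width=8, slack=3)

Answer: 2 1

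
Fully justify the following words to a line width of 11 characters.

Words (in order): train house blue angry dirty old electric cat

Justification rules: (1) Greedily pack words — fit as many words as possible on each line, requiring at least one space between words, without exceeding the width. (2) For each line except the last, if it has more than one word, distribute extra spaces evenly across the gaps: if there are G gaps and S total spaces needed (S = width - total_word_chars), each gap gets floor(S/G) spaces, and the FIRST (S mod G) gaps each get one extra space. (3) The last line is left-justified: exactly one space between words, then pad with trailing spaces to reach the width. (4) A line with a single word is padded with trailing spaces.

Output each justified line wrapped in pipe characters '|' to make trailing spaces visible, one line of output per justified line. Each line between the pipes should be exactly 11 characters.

Line 1: ['train', 'house'] (min_width=11, slack=0)
Line 2: ['blue', 'angry'] (min_width=10, slack=1)
Line 3: ['dirty', 'old'] (min_width=9, slack=2)
Line 4: ['electric'] (min_width=8, slack=3)
Line 5: ['cat'] (min_width=3, slack=8)

Answer: |train house|
|blue  angry|
|dirty   old|
|electric   |
|cat        |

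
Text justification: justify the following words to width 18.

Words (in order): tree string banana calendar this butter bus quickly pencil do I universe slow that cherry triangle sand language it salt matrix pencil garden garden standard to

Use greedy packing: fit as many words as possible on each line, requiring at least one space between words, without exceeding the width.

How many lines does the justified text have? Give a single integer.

Line 1: ['tree', 'string', 'banana'] (min_width=18, slack=0)
Line 2: ['calendar', 'this'] (min_width=13, slack=5)
Line 3: ['butter', 'bus', 'quickly'] (min_width=18, slack=0)
Line 4: ['pencil', 'do', 'I'] (min_width=11, slack=7)
Line 5: ['universe', 'slow', 'that'] (min_width=18, slack=0)
Line 6: ['cherry', 'triangle'] (min_width=15, slack=3)
Line 7: ['sand', 'language', 'it'] (min_width=16, slack=2)
Line 8: ['salt', 'matrix', 'pencil'] (min_width=18, slack=0)
Line 9: ['garden', 'garden'] (min_width=13, slack=5)
Line 10: ['standard', 'to'] (min_width=11, slack=7)
Total lines: 10

Answer: 10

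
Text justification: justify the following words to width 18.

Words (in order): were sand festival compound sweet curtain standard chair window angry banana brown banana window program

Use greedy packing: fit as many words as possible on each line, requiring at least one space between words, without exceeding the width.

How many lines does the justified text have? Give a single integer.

Line 1: ['were', 'sand', 'festival'] (min_width=18, slack=0)
Line 2: ['compound', 'sweet'] (min_width=14, slack=4)
Line 3: ['curtain', 'standard'] (min_width=16, slack=2)
Line 4: ['chair', 'window', 'angry'] (min_width=18, slack=0)
Line 5: ['banana', 'brown'] (min_width=12, slack=6)
Line 6: ['banana', 'window'] (min_width=13, slack=5)
Line 7: ['program'] (min_width=7, slack=11)
Total lines: 7

Answer: 7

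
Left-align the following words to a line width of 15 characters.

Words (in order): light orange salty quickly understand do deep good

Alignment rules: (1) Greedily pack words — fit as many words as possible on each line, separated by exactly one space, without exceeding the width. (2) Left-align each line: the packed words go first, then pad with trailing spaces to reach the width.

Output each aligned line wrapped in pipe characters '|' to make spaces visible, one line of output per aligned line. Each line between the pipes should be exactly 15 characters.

Line 1: ['light', 'orange'] (min_width=12, slack=3)
Line 2: ['salty', 'quickly'] (min_width=13, slack=2)
Line 3: ['understand', 'do'] (min_width=13, slack=2)
Line 4: ['deep', 'good'] (min_width=9, slack=6)

Answer: |light orange   |
|salty quickly  |
|understand do  |
|deep good      |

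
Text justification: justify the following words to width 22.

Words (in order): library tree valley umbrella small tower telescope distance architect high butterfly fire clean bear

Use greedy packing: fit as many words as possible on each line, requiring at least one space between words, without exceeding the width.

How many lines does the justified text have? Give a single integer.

Answer: 6

Derivation:
Line 1: ['library', 'tree', 'valley'] (min_width=19, slack=3)
Line 2: ['umbrella', 'small', 'tower'] (min_width=20, slack=2)
Line 3: ['telescope', 'distance'] (min_width=18, slack=4)
Line 4: ['architect', 'high'] (min_width=14, slack=8)
Line 5: ['butterfly', 'fire', 'clean'] (min_width=20, slack=2)
Line 6: ['bear'] (min_width=4, slack=18)
Total lines: 6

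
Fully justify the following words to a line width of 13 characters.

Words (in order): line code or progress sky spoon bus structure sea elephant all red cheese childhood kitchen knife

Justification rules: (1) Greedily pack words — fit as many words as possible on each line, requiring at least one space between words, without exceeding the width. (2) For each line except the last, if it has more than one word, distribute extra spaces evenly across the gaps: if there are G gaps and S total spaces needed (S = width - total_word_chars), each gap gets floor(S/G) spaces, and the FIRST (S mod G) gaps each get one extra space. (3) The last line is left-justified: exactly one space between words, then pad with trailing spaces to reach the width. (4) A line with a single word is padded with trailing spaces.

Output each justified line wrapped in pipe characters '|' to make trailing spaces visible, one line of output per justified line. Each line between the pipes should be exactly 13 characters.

Line 1: ['line', 'code', 'or'] (min_width=12, slack=1)
Line 2: ['progress', 'sky'] (min_width=12, slack=1)
Line 3: ['spoon', 'bus'] (min_width=9, slack=4)
Line 4: ['structure', 'sea'] (min_width=13, slack=0)
Line 5: ['elephant', 'all'] (min_width=12, slack=1)
Line 6: ['red', 'cheese'] (min_width=10, slack=3)
Line 7: ['childhood'] (min_width=9, slack=4)
Line 8: ['kitchen', 'knife'] (min_width=13, slack=0)

Answer: |line  code or|
|progress  sky|
|spoon     bus|
|structure sea|
|elephant  all|
|red    cheese|
|childhood    |
|kitchen knife|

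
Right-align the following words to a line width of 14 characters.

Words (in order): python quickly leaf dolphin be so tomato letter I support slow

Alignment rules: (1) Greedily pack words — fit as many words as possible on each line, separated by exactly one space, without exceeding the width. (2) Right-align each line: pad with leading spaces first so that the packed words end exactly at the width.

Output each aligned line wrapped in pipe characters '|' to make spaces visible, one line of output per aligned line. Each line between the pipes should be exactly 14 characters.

Answer: |python quickly|
|  leaf dolphin|
|  be so tomato|
|      letter I|
|  support slow|

Derivation:
Line 1: ['python', 'quickly'] (min_width=14, slack=0)
Line 2: ['leaf', 'dolphin'] (min_width=12, slack=2)
Line 3: ['be', 'so', 'tomato'] (min_width=12, slack=2)
Line 4: ['letter', 'I'] (min_width=8, slack=6)
Line 5: ['support', 'slow'] (min_width=12, slack=2)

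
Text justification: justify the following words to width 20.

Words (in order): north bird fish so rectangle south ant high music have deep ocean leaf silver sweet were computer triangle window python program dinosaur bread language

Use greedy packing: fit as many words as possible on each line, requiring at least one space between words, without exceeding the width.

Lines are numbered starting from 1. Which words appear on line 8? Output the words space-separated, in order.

Line 1: ['north', 'bird', 'fish', 'so'] (min_width=18, slack=2)
Line 2: ['rectangle', 'south', 'ant'] (min_width=19, slack=1)
Line 3: ['high', 'music', 'have', 'deep'] (min_width=20, slack=0)
Line 4: ['ocean', 'leaf', 'silver'] (min_width=17, slack=3)
Line 5: ['sweet', 'were', 'computer'] (min_width=19, slack=1)
Line 6: ['triangle', 'window'] (min_width=15, slack=5)
Line 7: ['python', 'program'] (min_width=14, slack=6)
Line 8: ['dinosaur', 'bread'] (min_width=14, slack=6)
Line 9: ['language'] (min_width=8, slack=12)

Answer: dinosaur bread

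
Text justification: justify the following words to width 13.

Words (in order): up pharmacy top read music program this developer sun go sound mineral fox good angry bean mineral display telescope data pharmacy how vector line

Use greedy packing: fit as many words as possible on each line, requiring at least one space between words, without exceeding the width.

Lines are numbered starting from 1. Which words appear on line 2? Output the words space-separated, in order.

Line 1: ['up', 'pharmacy'] (min_width=11, slack=2)
Line 2: ['top', 'read'] (min_width=8, slack=5)
Line 3: ['music', 'program'] (min_width=13, slack=0)
Line 4: ['this'] (min_width=4, slack=9)
Line 5: ['developer', 'sun'] (min_width=13, slack=0)
Line 6: ['go', 'sound'] (min_width=8, slack=5)
Line 7: ['mineral', 'fox'] (min_width=11, slack=2)
Line 8: ['good', 'angry'] (min_width=10, slack=3)
Line 9: ['bean', 'mineral'] (min_width=12, slack=1)
Line 10: ['display'] (min_width=7, slack=6)
Line 11: ['telescope'] (min_width=9, slack=4)
Line 12: ['data', 'pharmacy'] (min_width=13, slack=0)
Line 13: ['how', 'vector'] (min_width=10, slack=3)
Line 14: ['line'] (min_width=4, slack=9)

Answer: top read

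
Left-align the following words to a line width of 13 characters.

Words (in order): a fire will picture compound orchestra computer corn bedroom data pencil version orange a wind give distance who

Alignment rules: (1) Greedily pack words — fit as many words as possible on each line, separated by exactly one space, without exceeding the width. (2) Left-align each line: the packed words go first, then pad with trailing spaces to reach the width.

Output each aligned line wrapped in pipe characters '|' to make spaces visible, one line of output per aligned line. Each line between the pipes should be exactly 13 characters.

Answer: |a fire will  |
|picture      |
|compound     |
|orchestra    |
|computer corn|
|bedroom data |
|pencil       |
|version      |
|orange a wind|
|give distance|
|who          |

Derivation:
Line 1: ['a', 'fire', 'will'] (min_width=11, slack=2)
Line 2: ['picture'] (min_width=7, slack=6)
Line 3: ['compound'] (min_width=8, slack=5)
Line 4: ['orchestra'] (min_width=9, slack=4)
Line 5: ['computer', 'corn'] (min_width=13, slack=0)
Line 6: ['bedroom', 'data'] (min_width=12, slack=1)
Line 7: ['pencil'] (min_width=6, slack=7)
Line 8: ['version'] (min_width=7, slack=6)
Line 9: ['orange', 'a', 'wind'] (min_width=13, slack=0)
Line 10: ['give', 'distance'] (min_width=13, slack=0)
Line 11: ['who'] (min_width=3, slack=10)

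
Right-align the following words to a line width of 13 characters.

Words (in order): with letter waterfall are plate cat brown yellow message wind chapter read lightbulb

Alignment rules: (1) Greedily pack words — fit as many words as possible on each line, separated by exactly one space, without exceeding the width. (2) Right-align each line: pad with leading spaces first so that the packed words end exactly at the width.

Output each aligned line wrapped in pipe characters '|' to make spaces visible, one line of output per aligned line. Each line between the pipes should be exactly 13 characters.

Answer: |  with letter|
|waterfall are|
|    plate cat|
| brown yellow|
| message wind|
| chapter read|
|    lightbulb|

Derivation:
Line 1: ['with', 'letter'] (min_width=11, slack=2)
Line 2: ['waterfall', 'are'] (min_width=13, slack=0)
Line 3: ['plate', 'cat'] (min_width=9, slack=4)
Line 4: ['brown', 'yellow'] (min_width=12, slack=1)
Line 5: ['message', 'wind'] (min_width=12, slack=1)
Line 6: ['chapter', 'read'] (min_width=12, slack=1)
Line 7: ['lightbulb'] (min_width=9, slack=4)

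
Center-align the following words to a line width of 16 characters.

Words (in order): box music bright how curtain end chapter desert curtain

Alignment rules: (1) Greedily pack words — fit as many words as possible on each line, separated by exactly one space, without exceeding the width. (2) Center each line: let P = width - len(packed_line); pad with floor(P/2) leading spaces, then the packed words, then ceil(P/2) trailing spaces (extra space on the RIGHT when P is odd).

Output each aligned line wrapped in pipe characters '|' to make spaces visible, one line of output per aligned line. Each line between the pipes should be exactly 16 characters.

Answer: |box music bright|
|how curtain end |
| chapter desert |
|    curtain     |

Derivation:
Line 1: ['box', 'music', 'bright'] (min_width=16, slack=0)
Line 2: ['how', 'curtain', 'end'] (min_width=15, slack=1)
Line 3: ['chapter', 'desert'] (min_width=14, slack=2)
Line 4: ['curtain'] (min_width=7, slack=9)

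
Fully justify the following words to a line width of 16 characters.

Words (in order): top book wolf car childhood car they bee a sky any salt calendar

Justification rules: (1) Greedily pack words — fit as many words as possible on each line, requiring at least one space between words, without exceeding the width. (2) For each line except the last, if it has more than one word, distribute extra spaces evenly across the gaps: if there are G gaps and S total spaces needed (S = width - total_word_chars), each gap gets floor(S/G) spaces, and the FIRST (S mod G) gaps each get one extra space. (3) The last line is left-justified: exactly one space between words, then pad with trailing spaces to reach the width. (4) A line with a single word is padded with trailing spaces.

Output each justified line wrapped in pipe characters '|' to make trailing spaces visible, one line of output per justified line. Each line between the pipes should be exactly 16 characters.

Line 1: ['top', 'book', 'wolf'] (min_width=13, slack=3)
Line 2: ['car', 'childhood'] (min_width=13, slack=3)
Line 3: ['car', 'they', 'bee', 'a'] (min_width=14, slack=2)
Line 4: ['sky', 'any', 'salt'] (min_width=12, slack=4)
Line 5: ['calendar'] (min_width=8, slack=8)

Answer: |top   book  wolf|
|car    childhood|
|car  they  bee a|
|sky   any   salt|
|calendar        |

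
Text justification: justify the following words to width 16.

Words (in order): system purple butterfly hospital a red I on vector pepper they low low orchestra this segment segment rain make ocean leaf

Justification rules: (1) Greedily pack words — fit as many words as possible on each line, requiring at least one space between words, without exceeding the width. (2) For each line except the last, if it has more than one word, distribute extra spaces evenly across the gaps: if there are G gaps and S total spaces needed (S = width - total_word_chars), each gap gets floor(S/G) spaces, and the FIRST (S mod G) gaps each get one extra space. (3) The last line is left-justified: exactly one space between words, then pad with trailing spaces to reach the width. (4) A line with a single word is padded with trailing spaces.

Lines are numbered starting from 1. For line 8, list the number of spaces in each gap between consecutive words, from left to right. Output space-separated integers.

Answer: 2 1

Derivation:
Line 1: ['system', 'purple'] (min_width=13, slack=3)
Line 2: ['butterfly'] (min_width=9, slack=7)
Line 3: ['hospital', 'a', 'red', 'I'] (min_width=16, slack=0)
Line 4: ['on', 'vector', 'pepper'] (min_width=16, slack=0)
Line 5: ['they', 'low', 'low'] (min_width=12, slack=4)
Line 6: ['orchestra', 'this'] (min_width=14, slack=2)
Line 7: ['segment', 'segment'] (min_width=15, slack=1)
Line 8: ['rain', 'make', 'ocean'] (min_width=15, slack=1)
Line 9: ['leaf'] (min_width=4, slack=12)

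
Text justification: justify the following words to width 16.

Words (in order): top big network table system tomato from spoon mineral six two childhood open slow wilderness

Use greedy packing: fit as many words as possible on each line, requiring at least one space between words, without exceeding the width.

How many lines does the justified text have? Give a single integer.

Answer: 7

Derivation:
Line 1: ['top', 'big', 'network'] (min_width=15, slack=1)
Line 2: ['table', 'system'] (min_width=12, slack=4)
Line 3: ['tomato', 'from'] (min_width=11, slack=5)
Line 4: ['spoon', 'mineral'] (min_width=13, slack=3)
Line 5: ['six', 'two'] (min_width=7, slack=9)
Line 6: ['childhood', 'open'] (min_width=14, slack=2)
Line 7: ['slow', 'wilderness'] (min_width=15, slack=1)
Total lines: 7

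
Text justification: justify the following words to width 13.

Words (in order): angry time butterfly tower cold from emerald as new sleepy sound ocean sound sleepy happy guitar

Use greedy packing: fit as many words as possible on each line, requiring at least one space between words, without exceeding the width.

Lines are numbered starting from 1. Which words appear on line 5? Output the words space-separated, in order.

Line 1: ['angry', 'time'] (min_width=10, slack=3)
Line 2: ['butterfly'] (min_width=9, slack=4)
Line 3: ['tower', 'cold'] (min_width=10, slack=3)
Line 4: ['from', 'emerald'] (min_width=12, slack=1)
Line 5: ['as', 'new', 'sleepy'] (min_width=13, slack=0)
Line 6: ['sound', 'ocean'] (min_width=11, slack=2)
Line 7: ['sound', 'sleepy'] (min_width=12, slack=1)
Line 8: ['happy', 'guitar'] (min_width=12, slack=1)

Answer: as new sleepy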